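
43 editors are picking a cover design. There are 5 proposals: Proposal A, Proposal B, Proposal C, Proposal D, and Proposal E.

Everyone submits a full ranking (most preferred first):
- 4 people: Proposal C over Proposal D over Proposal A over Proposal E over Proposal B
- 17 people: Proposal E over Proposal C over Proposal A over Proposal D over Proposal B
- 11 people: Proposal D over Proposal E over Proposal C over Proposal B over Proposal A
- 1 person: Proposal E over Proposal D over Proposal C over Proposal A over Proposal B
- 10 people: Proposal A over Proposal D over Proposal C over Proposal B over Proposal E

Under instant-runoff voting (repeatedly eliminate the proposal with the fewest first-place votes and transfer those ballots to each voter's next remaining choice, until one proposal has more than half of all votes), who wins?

Round 1: Proposal A 10, Proposal B 0, Proposal C 4, Proposal D 11, Proposal E 18. Proposal B eliminated.
Round 2: Proposal A 10, Proposal C 4, Proposal D 11, Proposal E 18. Proposal C eliminated.
Round 3: Proposal A 10, Proposal D 15, Proposal E 18. Proposal A eliminated.
Round 4: Proposal D 25, Proposal E 18. Proposal D has a majority (≥22).

Proposal D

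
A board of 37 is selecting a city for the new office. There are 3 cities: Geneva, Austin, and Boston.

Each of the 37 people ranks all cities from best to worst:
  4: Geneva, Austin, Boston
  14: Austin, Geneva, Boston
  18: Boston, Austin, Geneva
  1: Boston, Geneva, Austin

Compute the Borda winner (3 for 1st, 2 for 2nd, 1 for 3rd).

Austin

Geneva: 4×3 + 14×2 + 18×1 + 1×2 = 60
Austin: 4×2 + 14×3 + 18×2 + 1×1 = 87
Boston: 4×1 + 14×1 + 18×3 + 1×3 = 75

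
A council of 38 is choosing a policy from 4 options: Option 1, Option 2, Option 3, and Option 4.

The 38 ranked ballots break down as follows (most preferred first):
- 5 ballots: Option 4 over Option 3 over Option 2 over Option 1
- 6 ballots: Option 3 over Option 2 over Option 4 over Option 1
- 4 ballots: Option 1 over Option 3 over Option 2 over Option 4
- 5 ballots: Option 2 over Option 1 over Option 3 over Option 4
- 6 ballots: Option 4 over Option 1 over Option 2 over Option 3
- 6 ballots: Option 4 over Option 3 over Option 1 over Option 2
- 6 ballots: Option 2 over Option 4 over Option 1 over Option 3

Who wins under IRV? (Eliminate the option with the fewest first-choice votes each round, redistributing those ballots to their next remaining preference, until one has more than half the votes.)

Round 1: Option 1 4, Option 2 11, Option 3 6, Option 4 17. Option 1 eliminated.
Round 2: Option 2 11, Option 3 10, Option 4 17. Option 3 eliminated.
Round 3: Option 2 21, Option 4 17. Option 2 has a majority (≥20).

Option 2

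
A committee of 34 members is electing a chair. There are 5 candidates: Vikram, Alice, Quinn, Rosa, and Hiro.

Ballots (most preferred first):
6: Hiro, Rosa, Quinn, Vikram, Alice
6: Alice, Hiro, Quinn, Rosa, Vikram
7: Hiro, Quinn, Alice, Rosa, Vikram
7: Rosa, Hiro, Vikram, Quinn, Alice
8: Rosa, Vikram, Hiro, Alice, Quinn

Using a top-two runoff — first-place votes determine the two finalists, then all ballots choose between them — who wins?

Hiro

Round 1 first-place votes: Vikram 0, Alice 6, Quinn 0, Rosa 15, Hiro 13. Rosa and Hiro advance.
Runoff: Rosa is ranked above Hiro on 15 ballots, Hiro above Rosa on 19.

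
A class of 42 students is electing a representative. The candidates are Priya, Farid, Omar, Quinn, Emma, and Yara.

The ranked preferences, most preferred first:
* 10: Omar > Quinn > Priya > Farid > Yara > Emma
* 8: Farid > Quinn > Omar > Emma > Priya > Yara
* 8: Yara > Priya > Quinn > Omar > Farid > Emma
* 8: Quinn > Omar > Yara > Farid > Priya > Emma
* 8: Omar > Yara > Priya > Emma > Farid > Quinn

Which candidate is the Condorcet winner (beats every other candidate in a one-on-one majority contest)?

Quinn

Quinn vs Priya: 26–16
Quinn vs Farid: 26–16
Quinn vs Omar: 24–18
Quinn vs Emma: 34–8
Quinn vs Yara: 26–16
Quinn beats every other candidate.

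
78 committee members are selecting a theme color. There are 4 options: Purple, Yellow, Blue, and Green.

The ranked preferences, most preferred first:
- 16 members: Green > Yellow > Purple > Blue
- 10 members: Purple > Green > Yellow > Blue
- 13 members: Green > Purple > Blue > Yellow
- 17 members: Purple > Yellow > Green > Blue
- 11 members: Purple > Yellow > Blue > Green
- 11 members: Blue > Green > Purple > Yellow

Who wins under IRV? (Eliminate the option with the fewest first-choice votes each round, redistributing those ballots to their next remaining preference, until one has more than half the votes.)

Green

Round 1: Purple 38, Yellow 0, Blue 11, Green 29. Yellow eliminated.
Round 2: Purple 38, Blue 11, Green 29. Blue eliminated.
Round 3: Purple 38, Green 40. Green has a majority (≥40).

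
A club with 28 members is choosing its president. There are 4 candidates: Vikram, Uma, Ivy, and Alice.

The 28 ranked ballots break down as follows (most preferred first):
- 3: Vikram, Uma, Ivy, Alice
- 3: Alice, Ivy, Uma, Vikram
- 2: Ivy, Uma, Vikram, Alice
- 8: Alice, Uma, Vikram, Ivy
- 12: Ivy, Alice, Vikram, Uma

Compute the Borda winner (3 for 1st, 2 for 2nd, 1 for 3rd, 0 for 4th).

Alice

Vikram: 3×3 + 3×0 + 2×1 + 8×1 + 12×1 = 31
Uma: 3×2 + 3×1 + 2×2 + 8×2 + 12×0 = 29
Ivy: 3×1 + 3×2 + 2×3 + 8×0 + 12×3 = 51
Alice: 3×0 + 3×3 + 2×0 + 8×3 + 12×2 = 57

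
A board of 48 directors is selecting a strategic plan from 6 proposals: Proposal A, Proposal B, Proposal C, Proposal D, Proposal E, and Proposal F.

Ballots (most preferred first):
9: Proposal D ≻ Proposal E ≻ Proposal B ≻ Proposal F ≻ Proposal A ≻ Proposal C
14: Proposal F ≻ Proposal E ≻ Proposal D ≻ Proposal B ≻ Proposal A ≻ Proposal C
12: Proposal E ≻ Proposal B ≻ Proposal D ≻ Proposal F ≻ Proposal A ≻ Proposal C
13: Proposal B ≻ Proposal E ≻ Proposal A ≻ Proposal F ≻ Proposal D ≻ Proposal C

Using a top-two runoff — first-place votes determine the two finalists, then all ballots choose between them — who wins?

Round 1 first-place votes: Proposal A 0, Proposal B 13, Proposal C 0, Proposal D 9, Proposal E 12, Proposal F 14. Proposal F and Proposal B advance.
Runoff: Proposal F is ranked above Proposal B on 14 ballots, Proposal B above Proposal F on 34.

Proposal B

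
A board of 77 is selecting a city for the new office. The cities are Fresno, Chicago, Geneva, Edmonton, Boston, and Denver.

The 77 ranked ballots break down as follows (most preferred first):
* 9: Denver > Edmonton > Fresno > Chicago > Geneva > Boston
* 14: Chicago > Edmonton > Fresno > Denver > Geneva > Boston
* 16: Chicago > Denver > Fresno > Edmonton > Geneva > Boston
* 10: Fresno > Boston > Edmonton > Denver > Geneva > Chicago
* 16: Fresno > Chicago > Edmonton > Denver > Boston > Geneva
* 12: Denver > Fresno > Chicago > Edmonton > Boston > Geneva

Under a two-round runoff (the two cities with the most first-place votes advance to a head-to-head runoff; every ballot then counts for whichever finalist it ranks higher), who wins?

Fresno

Round 1 first-place votes: Fresno 26, Chicago 30, Geneva 0, Edmonton 0, Boston 0, Denver 21. Chicago and Fresno advance.
Runoff: Chicago is ranked above Fresno on 30 ballots, Fresno above Chicago on 47.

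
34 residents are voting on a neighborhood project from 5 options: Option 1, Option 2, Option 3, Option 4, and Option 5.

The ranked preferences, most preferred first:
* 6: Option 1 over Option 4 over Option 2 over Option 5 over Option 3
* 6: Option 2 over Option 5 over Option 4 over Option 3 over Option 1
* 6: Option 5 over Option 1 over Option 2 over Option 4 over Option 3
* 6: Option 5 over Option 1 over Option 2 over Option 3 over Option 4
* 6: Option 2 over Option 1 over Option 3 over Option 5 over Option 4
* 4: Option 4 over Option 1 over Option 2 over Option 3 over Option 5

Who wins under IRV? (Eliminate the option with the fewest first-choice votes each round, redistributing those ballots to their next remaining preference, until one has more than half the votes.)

Option 2

Round 1: Option 1 6, Option 2 12, Option 3 0, Option 4 4, Option 5 12. Option 3 eliminated.
Round 2: Option 1 6, Option 2 12, Option 4 4, Option 5 12. Option 4 eliminated.
Round 3: Option 1 10, Option 2 12, Option 5 12. Option 1 eliminated.
Round 4: Option 2 22, Option 5 12. Option 2 has a majority (≥18).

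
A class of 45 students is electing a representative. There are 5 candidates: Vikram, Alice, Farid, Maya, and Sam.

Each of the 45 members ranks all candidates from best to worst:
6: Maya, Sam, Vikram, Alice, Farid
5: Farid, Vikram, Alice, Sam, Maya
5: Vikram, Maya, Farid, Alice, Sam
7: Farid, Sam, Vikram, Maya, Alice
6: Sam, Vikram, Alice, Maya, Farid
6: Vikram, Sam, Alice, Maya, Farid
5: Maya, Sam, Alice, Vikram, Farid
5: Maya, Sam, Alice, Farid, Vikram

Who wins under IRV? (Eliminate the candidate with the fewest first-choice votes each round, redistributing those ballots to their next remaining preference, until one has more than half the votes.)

Round 1: Vikram 11, Alice 0, Farid 12, Maya 16, Sam 6. Alice eliminated.
Round 2: Vikram 11, Farid 12, Maya 16, Sam 6. Sam eliminated.
Round 3: Vikram 17, Farid 12, Maya 16. Farid eliminated.
Round 4: Vikram 29, Maya 16. Vikram has a majority (≥23).

Vikram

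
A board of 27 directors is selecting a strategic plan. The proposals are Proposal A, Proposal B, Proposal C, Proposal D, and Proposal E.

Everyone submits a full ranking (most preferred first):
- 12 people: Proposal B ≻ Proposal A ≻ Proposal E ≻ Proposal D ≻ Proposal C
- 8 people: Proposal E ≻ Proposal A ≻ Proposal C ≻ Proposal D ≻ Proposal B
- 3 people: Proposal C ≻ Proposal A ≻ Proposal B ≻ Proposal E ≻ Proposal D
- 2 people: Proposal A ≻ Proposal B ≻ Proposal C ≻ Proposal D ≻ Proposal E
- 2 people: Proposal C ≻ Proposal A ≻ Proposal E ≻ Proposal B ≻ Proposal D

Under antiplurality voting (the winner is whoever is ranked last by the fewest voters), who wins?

Proposal A

Last-place votes: Proposal A 0, Proposal B 8, Proposal C 12, Proposal D 5, Proposal E 2.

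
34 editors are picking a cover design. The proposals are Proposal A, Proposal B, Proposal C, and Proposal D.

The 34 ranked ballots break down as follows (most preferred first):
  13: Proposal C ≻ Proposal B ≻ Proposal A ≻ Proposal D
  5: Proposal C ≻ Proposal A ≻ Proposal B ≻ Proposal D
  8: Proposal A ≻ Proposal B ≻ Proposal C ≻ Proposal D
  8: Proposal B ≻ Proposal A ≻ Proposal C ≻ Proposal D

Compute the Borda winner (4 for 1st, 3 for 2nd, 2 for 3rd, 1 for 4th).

Proposal B

Proposal A: 13×2 + 5×3 + 8×4 + 8×3 = 97
Proposal B: 13×3 + 5×2 + 8×3 + 8×4 = 105
Proposal C: 13×4 + 5×4 + 8×2 + 8×2 = 104
Proposal D: 13×1 + 5×1 + 8×1 + 8×1 = 34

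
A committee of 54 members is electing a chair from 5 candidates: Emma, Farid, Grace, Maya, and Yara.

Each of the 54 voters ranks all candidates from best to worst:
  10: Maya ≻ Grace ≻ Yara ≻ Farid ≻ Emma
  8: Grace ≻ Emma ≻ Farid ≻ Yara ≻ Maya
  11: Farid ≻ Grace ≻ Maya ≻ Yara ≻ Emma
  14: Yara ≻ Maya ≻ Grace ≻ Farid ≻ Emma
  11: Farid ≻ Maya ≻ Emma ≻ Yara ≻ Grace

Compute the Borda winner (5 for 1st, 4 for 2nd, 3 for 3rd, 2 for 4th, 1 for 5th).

Maya

Emma: 10×1 + 8×4 + 11×1 + 14×1 + 11×3 = 100
Farid: 10×2 + 8×3 + 11×5 + 14×2 + 11×5 = 182
Grace: 10×4 + 8×5 + 11×4 + 14×3 + 11×1 = 177
Maya: 10×5 + 8×1 + 11×3 + 14×4 + 11×4 = 191
Yara: 10×3 + 8×2 + 11×2 + 14×5 + 11×2 = 160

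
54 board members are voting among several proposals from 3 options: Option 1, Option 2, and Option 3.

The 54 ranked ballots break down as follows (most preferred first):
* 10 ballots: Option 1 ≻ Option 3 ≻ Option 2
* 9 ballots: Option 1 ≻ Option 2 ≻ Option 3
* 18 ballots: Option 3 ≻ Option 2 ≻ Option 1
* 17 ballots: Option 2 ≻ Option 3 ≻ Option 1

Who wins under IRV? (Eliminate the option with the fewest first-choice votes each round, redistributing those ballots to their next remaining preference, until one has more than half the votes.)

Option 3

Round 1: Option 1 19, Option 2 17, Option 3 18. Option 2 eliminated.
Round 2: Option 1 19, Option 3 35. Option 3 has a majority (≥28).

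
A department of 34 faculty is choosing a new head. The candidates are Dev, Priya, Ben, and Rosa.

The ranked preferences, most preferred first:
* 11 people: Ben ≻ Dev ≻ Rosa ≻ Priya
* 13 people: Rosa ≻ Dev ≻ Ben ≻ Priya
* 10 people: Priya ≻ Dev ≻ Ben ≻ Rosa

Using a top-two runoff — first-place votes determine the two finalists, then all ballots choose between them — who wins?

Ben

Round 1 first-place votes: Dev 0, Priya 10, Ben 11, Rosa 13. Rosa and Ben advance.
Runoff: Rosa is ranked above Ben on 13 ballots, Ben above Rosa on 21.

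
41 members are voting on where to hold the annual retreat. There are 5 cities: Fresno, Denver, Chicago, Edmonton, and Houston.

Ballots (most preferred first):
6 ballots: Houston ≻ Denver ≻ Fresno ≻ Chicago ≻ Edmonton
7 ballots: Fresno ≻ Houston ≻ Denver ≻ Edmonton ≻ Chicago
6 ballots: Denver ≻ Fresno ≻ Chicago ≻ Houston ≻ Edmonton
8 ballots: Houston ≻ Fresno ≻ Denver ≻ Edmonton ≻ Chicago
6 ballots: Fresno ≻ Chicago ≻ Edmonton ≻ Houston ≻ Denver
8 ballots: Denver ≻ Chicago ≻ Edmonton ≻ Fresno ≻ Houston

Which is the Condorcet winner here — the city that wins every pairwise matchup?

Fresno vs Denver: 21–20
Fresno vs Chicago: 33–8
Fresno vs Edmonton: 33–8
Fresno vs Houston: 27–14
Fresno beats every other city.

Fresno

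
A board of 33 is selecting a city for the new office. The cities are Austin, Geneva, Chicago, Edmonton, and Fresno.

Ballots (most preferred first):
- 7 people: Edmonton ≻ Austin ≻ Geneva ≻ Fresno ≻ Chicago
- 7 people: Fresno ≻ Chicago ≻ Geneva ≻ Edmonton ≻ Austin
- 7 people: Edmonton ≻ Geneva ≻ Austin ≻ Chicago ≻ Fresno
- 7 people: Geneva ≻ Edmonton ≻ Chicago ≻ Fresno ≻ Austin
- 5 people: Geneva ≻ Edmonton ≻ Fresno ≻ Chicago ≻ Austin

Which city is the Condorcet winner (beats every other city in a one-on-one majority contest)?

Geneva vs Austin: 26–7
Geneva vs Chicago: 26–7
Geneva vs Edmonton: 19–14
Geneva vs Fresno: 26–7
Geneva beats every other city.

Geneva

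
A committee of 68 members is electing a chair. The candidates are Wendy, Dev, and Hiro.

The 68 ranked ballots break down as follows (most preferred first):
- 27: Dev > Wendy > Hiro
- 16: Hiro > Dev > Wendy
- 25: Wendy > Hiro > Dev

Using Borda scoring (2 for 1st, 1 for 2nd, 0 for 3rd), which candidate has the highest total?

Wendy

Wendy: 27×1 + 16×0 + 25×2 = 77
Dev: 27×2 + 16×1 + 25×0 = 70
Hiro: 27×0 + 16×2 + 25×1 = 57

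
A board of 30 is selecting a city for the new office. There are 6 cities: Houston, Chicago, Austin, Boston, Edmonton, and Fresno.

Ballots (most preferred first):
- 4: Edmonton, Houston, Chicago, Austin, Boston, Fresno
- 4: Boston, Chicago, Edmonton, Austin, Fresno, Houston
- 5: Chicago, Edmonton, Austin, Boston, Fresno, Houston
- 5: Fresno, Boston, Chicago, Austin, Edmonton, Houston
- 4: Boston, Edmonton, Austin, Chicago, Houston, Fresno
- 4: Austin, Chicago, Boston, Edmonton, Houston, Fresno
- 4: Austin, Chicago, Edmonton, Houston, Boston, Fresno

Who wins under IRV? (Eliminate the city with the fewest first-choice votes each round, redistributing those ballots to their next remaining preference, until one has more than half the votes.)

Round 1: Houston 0, Chicago 5, Austin 8, Boston 8, Edmonton 4, Fresno 5. Houston eliminated.
Round 2: Chicago 5, Austin 8, Boston 8, Edmonton 4, Fresno 5. Edmonton eliminated.
Round 3: Chicago 9, Austin 8, Boston 8, Fresno 5. Fresno eliminated.
Round 4: Chicago 9, Austin 8, Boston 13. Austin eliminated.
Round 5: Chicago 17, Boston 13. Chicago has a majority (≥16).

Chicago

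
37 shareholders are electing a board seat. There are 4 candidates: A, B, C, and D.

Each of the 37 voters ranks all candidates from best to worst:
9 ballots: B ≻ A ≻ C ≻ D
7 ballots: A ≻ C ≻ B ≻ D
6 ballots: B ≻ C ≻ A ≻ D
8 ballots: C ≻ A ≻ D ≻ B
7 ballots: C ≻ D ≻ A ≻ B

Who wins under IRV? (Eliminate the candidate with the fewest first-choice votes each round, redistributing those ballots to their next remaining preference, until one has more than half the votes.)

C

Round 1: A 7, B 15, C 15, D 0. D eliminated.
Round 2: A 7, B 15, C 15. A eliminated.
Round 3: B 15, C 22. C has a majority (≥19).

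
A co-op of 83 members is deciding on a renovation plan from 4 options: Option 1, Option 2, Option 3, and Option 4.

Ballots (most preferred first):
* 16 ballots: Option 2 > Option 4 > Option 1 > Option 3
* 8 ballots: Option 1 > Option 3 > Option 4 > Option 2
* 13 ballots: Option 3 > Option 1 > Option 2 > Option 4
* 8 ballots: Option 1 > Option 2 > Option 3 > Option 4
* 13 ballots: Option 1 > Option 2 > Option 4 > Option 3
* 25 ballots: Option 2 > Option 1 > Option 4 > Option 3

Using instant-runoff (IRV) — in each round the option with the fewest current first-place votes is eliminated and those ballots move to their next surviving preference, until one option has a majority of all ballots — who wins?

Option 1

Round 1: Option 1 29, Option 2 41, Option 3 13, Option 4 0. Option 4 eliminated.
Round 2: Option 1 29, Option 2 41, Option 3 13. Option 3 eliminated.
Round 3: Option 1 42, Option 2 41. Option 1 has a majority (≥42).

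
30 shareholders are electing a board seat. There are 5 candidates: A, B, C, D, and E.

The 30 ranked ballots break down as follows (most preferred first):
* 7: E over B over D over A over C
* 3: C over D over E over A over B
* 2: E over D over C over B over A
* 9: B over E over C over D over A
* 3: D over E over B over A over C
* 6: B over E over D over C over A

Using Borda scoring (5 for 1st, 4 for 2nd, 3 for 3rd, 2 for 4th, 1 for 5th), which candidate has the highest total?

E

A: 7×2 + 3×2 + 2×1 + 9×1 + 3×2 + 6×1 = 43
B: 7×4 + 3×1 + 2×2 + 9×5 + 3×3 + 6×5 = 119
C: 7×1 + 3×5 + 2×3 + 9×3 + 3×1 + 6×2 = 70
D: 7×3 + 3×4 + 2×4 + 9×2 + 3×5 + 6×3 = 92
E: 7×5 + 3×3 + 2×5 + 9×4 + 3×4 + 6×4 = 126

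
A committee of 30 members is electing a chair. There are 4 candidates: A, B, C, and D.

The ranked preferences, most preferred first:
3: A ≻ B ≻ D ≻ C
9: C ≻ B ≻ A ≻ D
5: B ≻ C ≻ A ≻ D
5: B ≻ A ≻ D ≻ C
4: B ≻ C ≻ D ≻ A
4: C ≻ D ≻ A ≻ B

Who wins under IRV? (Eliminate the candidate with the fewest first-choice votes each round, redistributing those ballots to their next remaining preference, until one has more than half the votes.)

Round 1: A 3, B 14, C 13, D 0. D eliminated.
Round 2: A 3, B 14, C 13. A eliminated.
Round 3: B 17, C 13. B has a majority (≥16).

B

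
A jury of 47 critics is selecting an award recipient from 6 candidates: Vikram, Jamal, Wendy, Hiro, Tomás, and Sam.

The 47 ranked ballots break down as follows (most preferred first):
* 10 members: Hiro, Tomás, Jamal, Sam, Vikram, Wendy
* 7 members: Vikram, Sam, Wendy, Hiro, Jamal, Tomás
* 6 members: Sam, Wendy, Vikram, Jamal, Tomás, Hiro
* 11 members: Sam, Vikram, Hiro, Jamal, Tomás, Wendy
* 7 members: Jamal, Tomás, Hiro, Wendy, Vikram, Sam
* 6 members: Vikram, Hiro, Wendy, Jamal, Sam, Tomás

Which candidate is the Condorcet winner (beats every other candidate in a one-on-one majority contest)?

Sam vs Vikram: 27–20
Sam vs Jamal: 24–23
Sam vs Wendy: 34–13
Sam vs Hiro: 24–23
Sam vs Tomás: 30–17
Sam beats every other candidate.

Sam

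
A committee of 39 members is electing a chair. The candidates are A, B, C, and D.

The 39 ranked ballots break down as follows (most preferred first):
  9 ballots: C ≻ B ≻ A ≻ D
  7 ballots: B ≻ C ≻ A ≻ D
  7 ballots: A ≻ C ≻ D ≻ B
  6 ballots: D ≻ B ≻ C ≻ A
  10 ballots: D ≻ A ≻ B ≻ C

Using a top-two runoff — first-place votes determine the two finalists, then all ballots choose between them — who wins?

C

Round 1 first-place votes: A 7, B 7, C 9, D 16. D and C advance.
Runoff: D is ranked above C on 16 ballots, C above D on 23.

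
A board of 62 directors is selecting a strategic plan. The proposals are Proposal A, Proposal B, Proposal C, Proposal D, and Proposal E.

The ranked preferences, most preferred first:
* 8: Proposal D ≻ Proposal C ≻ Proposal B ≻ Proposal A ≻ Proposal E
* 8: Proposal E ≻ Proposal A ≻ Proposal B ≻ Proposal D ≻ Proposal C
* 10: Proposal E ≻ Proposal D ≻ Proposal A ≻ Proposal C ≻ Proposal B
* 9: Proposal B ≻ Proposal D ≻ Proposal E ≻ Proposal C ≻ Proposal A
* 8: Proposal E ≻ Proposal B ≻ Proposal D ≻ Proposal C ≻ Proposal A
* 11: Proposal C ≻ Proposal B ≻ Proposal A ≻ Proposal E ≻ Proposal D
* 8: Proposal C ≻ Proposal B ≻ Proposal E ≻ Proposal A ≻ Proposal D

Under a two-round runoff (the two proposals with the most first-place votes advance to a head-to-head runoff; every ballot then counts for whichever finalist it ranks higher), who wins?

Proposal E

Round 1 first-place votes: Proposal A 0, Proposal B 9, Proposal C 19, Proposal D 8, Proposal E 26. Proposal E and Proposal C advance.
Runoff: Proposal E is ranked above Proposal C on 35 ballots, Proposal C above Proposal E on 27.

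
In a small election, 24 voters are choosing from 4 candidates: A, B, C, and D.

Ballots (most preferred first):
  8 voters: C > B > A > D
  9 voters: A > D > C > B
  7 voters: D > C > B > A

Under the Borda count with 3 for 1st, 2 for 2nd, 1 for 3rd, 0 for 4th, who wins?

C

A: 8×1 + 9×3 + 7×0 = 35
B: 8×2 + 9×0 + 7×1 = 23
C: 8×3 + 9×1 + 7×2 = 47
D: 8×0 + 9×2 + 7×3 = 39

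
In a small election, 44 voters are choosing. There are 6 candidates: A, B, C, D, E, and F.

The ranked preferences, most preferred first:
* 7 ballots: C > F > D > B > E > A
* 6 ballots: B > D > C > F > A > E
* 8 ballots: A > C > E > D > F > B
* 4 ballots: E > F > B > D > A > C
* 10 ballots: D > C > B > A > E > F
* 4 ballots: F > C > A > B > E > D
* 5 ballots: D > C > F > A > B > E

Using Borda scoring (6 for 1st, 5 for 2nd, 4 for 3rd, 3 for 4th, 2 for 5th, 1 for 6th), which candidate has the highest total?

A: 7×1 + 6×2 + 8×6 + 4×2 + 10×3 + 4×4 + 5×3 = 136
B: 7×3 + 6×6 + 8×1 + 4×4 + 10×4 + 4×3 + 5×2 = 143
C: 7×6 + 6×4 + 8×5 + 4×1 + 10×5 + 4×5 + 5×5 = 205
D: 7×4 + 6×5 + 8×3 + 4×3 + 10×6 + 4×1 + 5×6 = 188
E: 7×2 + 6×1 + 8×4 + 4×6 + 10×2 + 4×2 + 5×1 = 109
F: 7×5 + 6×3 + 8×2 + 4×5 + 10×1 + 4×6 + 5×4 = 143

C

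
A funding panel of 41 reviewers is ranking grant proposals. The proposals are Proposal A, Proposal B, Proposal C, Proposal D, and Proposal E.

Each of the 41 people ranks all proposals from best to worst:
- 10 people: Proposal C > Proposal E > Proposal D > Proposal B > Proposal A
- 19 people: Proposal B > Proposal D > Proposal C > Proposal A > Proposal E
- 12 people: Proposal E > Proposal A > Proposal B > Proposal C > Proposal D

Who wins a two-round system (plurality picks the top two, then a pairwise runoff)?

Round 1 first-place votes: Proposal A 0, Proposal B 19, Proposal C 10, Proposal D 0, Proposal E 12. Proposal B and Proposal E advance.
Runoff: Proposal B is ranked above Proposal E on 19 ballots, Proposal E above Proposal B on 22.

Proposal E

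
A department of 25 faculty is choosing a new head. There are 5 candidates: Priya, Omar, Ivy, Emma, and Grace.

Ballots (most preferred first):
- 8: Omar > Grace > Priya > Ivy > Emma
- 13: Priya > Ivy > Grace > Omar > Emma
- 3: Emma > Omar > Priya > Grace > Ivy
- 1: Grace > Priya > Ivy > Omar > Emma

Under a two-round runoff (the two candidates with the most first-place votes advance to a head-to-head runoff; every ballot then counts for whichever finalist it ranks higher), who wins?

Priya

Round 1 first-place votes: Priya 13, Omar 8, Ivy 0, Emma 3, Grace 1. Priya and Omar advance.
Runoff: Priya is ranked above Omar on 14 ballots, Omar above Priya on 11.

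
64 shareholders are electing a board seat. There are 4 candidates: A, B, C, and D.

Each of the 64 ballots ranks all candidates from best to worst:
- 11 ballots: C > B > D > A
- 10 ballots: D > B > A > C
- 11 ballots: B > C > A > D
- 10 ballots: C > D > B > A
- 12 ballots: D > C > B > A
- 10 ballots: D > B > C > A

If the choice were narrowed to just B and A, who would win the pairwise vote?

B

B is ranked above A on 64 ballots; A above B on 0.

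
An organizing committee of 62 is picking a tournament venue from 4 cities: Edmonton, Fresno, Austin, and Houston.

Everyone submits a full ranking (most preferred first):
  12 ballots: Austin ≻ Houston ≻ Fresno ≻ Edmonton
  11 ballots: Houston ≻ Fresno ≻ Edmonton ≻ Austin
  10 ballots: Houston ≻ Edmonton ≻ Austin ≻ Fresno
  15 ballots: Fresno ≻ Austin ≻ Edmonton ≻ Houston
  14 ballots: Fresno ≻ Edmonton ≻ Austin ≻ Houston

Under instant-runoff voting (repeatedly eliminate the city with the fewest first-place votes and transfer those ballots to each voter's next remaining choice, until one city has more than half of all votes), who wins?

Round 1: Edmonton 0, Fresno 29, Austin 12, Houston 21. Edmonton eliminated.
Round 2: Fresno 29, Austin 12, Houston 21. Austin eliminated.
Round 3: Fresno 29, Houston 33. Houston has a majority (≥32).

Houston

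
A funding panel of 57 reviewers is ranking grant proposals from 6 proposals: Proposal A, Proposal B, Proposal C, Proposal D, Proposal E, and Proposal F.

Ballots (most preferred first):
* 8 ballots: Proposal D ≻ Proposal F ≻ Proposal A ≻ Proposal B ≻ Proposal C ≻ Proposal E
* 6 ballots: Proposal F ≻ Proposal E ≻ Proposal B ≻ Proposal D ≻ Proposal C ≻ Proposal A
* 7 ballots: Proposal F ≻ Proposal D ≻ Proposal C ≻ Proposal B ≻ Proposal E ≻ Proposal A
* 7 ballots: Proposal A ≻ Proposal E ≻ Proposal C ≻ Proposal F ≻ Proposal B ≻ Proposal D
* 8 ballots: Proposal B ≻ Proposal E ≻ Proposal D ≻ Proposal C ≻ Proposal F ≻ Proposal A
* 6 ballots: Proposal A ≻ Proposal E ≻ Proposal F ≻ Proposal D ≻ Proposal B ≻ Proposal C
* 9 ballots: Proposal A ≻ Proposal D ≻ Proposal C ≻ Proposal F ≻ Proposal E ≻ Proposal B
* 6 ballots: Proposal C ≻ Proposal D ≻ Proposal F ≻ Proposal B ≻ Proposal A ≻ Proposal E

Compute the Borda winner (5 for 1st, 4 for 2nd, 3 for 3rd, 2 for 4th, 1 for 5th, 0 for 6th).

Proposal A: 8×3 + 6×0 + 7×0 + 7×5 + 8×0 + 6×5 + 9×5 + 6×1 = 140
Proposal B: 8×2 + 6×3 + 7×2 + 7×1 + 8×5 + 6×1 + 9×0 + 6×2 = 113
Proposal C: 8×1 + 6×1 + 7×3 + 7×3 + 8×2 + 6×0 + 9×3 + 6×5 = 129
Proposal D: 8×5 + 6×2 + 7×4 + 7×0 + 8×3 + 6×2 + 9×4 + 6×4 = 176
Proposal E: 8×0 + 6×4 + 7×1 + 7×4 + 8×4 + 6×4 + 9×1 + 6×0 = 124
Proposal F: 8×4 + 6×5 + 7×5 + 7×2 + 8×1 + 6×3 + 9×2 + 6×3 = 173

Proposal D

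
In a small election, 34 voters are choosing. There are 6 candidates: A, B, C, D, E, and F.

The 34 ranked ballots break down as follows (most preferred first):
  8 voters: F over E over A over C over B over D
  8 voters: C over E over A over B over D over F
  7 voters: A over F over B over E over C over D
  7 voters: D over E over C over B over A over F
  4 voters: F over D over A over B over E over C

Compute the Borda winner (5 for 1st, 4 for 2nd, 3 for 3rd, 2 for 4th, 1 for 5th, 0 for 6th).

E

A: 8×3 + 8×3 + 7×5 + 7×1 + 4×3 = 102
B: 8×1 + 8×2 + 7×3 + 7×2 + 4×2 = 67
C: 8×2 + 8×5 + 7×1 + 7×3 + 4×0 = 84
D: 8×0 + 8×1 + 7×0 + 7×5 + 4×4 = 59
E: 8×4 + 8×4 + 7×2 + 7×4 + 4×1 = 110
F: 8×5 + 8×0 + 7×4 + 7×0 + 4×5 = 88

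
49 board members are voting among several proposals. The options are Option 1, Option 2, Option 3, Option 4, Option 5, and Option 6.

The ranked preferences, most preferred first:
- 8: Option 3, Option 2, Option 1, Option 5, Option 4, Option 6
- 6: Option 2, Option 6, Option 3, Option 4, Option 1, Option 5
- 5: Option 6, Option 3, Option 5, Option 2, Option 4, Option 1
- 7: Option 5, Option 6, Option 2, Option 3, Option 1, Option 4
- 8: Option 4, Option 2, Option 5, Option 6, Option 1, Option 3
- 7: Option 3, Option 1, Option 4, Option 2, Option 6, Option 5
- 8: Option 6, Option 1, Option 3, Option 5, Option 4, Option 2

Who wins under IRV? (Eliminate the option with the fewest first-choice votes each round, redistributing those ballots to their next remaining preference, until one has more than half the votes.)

Round 1: Option 1 0, Option 2 6, Option 3 15, Option 4 8, Option 5 7, Option 6 13. Option 1 eliminated.
Round 2: Option 2 6, Option 3 15, Option 4 8, Option 5 7, Option 6 13. Option 2 eliminated.
Round 3: Option 3 15, Option 4 8, Option 5 7, Option 6 19. Option 5 eliminated.
Round 4: Option 3 15, Option 4 8, Option 6 26. Option 6 has a majority (≥25).

Option 6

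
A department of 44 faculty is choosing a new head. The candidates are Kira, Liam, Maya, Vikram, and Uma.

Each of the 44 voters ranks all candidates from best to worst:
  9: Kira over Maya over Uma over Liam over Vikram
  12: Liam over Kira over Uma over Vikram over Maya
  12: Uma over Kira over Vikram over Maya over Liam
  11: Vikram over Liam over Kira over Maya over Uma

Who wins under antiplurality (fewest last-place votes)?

Last-place votes: Kira 0, Liam 12, Maya 12, Vikram 9, Uma 11.

Kira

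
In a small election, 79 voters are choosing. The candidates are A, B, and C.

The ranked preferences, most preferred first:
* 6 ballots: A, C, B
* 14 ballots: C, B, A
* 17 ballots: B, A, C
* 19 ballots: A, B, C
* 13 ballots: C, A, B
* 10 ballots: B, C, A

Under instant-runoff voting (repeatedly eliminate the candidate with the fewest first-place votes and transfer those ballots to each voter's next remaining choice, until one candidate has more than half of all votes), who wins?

B

Round 1: A 25, B 27, C 27. A eliminated.
Round 2: B 46, C 33. B has a majority (≥40).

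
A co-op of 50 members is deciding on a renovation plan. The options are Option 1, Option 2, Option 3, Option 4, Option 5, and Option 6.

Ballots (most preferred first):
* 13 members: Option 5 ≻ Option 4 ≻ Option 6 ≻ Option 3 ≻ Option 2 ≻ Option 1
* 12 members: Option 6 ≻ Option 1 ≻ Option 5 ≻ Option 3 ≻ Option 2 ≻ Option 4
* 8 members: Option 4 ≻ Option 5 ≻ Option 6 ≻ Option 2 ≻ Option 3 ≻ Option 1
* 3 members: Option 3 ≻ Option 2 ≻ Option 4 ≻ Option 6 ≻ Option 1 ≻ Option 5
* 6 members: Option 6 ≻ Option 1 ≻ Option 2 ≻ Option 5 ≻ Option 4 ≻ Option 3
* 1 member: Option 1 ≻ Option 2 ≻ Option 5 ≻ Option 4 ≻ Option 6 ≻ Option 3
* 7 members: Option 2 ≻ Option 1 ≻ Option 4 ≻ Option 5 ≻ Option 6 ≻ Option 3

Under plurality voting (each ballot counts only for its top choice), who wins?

First-place votes: Option 1 1, Option 2 7, Option 3 3, Option 4 8, Option 5 13, Option 6 18.

Option 6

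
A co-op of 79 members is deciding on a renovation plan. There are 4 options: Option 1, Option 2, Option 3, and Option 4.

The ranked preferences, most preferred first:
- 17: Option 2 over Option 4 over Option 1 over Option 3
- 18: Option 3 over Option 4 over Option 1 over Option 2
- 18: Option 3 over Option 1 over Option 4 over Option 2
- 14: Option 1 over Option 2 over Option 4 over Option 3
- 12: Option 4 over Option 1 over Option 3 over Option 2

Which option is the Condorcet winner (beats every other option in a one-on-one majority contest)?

Option 4 vs Option 1: 47–32
Option 4 vs Option 2: 48–31
Option 4 vs Option 3: 43–36
Option 4 beats every other option.

Option 4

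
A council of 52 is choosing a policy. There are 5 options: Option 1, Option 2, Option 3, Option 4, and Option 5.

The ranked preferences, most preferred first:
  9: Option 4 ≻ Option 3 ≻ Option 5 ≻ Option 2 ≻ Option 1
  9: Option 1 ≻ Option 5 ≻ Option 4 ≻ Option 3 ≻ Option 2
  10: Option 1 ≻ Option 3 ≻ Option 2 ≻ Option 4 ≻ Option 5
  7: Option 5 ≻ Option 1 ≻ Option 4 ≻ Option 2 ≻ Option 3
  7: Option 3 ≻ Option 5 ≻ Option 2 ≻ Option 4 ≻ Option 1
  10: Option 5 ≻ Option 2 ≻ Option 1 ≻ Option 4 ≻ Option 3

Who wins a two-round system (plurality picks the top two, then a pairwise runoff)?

Round 1 first-place votes: Option 1 19, Option 2 0, Option 3 7, Option 4 9, Option 5 17. Option 1 and Option 5 advance.
Runoff: Option 1 is ranked above Option 5 on 19 ballots, Option 5 above Option 1 on 33.

Option 5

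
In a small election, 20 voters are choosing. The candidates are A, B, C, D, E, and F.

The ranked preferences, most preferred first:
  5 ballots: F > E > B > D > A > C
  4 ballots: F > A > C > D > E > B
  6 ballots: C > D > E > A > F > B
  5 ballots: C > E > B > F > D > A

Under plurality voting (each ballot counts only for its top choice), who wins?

C

First-place votes: A 0, B 0, C 11, D 0, E 0, F 9.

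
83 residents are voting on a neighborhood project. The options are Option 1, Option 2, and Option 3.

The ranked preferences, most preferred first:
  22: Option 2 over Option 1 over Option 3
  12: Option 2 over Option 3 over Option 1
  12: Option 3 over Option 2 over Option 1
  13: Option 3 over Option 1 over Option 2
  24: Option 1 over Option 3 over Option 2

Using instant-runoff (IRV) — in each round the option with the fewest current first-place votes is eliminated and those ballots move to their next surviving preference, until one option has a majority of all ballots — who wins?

Option 3

Round 1: Option 1 24, Option 2 34, Option 3 25. Option 1 eliminated.
Round 2: Option 2 34, Option 3 49. Option 3 has a majority (≥42).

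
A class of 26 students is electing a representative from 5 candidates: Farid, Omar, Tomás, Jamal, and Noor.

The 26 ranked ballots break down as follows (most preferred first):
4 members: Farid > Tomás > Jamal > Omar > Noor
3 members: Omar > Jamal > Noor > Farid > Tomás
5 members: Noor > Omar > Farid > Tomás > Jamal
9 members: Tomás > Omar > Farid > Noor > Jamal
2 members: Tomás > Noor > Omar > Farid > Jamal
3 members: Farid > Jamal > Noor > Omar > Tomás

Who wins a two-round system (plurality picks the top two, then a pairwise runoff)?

Round 1 first-place votes: Farid 7, Omar 3, Tomás 11, Jamal 0, Noor 5. Tomás and Farid advance.
Runoff: Tomás is ranked above Farid on 11 ballots, Farid above Tomás on 15.

Farid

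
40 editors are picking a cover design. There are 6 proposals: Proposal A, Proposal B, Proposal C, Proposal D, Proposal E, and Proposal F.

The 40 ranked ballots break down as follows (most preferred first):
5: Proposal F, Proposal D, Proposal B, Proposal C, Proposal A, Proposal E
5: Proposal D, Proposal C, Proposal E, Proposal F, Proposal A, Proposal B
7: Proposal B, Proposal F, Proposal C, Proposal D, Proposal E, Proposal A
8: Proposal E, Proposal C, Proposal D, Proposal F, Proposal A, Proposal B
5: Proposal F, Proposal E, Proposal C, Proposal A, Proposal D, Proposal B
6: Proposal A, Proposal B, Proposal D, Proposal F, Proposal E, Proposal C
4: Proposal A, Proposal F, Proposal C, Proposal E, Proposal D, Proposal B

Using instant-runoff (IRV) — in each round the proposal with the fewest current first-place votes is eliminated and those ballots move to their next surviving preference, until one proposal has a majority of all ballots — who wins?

Round 1: Proposal A 10, Proposal B 7, Proposal C 0, Proposal D 5, Proposal E 8, Proposal F 10. Proposal C eliminated.
Round 2: Proposal A 10, Proposal B 7, Proposal D 5, Proposal E 8, Proposal F 10. Proposal D eliminated.
Round 3: Proposal A 10, Proposal B 7, Proposal E 13, Proposal F 10. Proposal B eliminated.
Round 4: Proposal A 10, Proposal E 13, Proposal F 17. Proposal A eliminated.
Round 5: Proposal E 13, Proposal F 27. Proposal F has a majority (≥21).

Proposal F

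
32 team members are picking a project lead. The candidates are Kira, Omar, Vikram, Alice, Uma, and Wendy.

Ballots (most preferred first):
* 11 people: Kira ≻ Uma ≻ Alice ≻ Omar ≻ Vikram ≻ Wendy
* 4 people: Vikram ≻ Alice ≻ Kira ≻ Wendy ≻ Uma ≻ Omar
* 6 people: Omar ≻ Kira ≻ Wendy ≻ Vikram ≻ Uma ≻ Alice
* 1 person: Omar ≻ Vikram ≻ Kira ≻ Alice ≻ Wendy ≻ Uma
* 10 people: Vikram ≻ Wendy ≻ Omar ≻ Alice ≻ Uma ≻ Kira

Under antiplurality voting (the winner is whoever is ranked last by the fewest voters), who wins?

Last-place votes: Kira 10, Omar 4, Vikram 0, Alice 6, Uma 1, Wendy 11.

Vikram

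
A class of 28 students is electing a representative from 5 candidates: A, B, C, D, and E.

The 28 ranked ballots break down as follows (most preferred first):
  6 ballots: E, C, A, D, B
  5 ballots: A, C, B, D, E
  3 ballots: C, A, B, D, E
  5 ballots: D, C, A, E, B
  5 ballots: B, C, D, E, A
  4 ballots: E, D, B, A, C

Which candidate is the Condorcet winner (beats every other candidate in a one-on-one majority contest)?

C vs A: 19–9
C vs B: 19–9
C vs D: 19–9
C vs E: 18–10
C beats every other candidate.

C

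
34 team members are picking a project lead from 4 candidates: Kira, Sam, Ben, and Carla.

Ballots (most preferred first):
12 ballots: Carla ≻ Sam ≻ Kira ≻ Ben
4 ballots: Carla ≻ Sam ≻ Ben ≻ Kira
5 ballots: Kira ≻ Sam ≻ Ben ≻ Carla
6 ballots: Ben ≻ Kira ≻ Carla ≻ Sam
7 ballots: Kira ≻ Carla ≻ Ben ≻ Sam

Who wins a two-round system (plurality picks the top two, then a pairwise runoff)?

Round 1 first-place votes: Kira 12, Sam 0, Ben 6, Carla 16. Carla and Kira advance.
Runoff: Carla is ranked above Kira on 16 ballots, Kira above Carla on 18.

Kira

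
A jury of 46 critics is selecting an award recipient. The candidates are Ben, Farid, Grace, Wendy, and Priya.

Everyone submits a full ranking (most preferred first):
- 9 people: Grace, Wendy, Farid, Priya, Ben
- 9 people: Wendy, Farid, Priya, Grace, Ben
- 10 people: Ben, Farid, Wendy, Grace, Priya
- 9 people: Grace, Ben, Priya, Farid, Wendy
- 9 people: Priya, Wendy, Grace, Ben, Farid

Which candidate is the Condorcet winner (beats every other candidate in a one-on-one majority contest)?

Wendy vs Ben: 27–19
Wendy vs Farid: 27–19
Wendy vs Grace: 28–18
Wendy vs Priya: 28–18
Wendy beats every other candidate.

Wendy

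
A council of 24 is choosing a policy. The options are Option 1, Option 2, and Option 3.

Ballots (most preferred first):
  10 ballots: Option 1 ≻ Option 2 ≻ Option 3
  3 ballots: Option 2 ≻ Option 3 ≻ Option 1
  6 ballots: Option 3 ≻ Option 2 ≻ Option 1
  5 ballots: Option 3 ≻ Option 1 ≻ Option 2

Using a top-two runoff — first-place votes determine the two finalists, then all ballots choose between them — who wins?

Option 3

Round 1 first-place votes: Option 1 10, Option 2 3, Option 3 11. Option 3 and Option 1 advance.
Runoff: Option 3 is ranked above Option 1 on 14 ballots, Option 1 above Option 3 on 10.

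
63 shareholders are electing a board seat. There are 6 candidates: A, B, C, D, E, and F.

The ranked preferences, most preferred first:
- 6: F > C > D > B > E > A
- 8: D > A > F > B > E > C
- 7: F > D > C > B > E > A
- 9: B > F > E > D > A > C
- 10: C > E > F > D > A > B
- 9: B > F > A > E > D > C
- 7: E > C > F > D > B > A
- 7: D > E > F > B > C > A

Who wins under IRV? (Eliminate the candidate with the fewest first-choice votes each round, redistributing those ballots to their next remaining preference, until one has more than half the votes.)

D

Round 1: A 0, B 18, C 10, D 15, E 7, F 13. A eliminated.
Round 2: B 18, C 10, D 15, E 7, F 13. E eliminated.
Round 3: B 18, C 17, D 15, F 13. F eliminated.
Round 4: B 18, C 23, D 22. B eliminated.
Round 5: C 23, D 40. D has a majority (≥32).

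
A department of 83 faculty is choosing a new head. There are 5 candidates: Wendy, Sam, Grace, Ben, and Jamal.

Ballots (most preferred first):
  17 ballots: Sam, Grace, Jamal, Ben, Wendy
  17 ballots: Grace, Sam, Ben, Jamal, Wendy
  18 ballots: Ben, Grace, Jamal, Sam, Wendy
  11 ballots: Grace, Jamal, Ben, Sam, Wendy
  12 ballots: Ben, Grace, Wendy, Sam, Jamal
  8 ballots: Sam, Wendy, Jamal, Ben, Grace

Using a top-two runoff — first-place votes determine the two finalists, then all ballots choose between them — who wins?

Round 1 first-place votes: Wendy 0, Sam 25, Grace 28, Ben 30, Jamal 0. Ben and Grace advance.
Runoff: Ben is ranked above Grace on 38 ballots, Grace above Ben on 45.

Grace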